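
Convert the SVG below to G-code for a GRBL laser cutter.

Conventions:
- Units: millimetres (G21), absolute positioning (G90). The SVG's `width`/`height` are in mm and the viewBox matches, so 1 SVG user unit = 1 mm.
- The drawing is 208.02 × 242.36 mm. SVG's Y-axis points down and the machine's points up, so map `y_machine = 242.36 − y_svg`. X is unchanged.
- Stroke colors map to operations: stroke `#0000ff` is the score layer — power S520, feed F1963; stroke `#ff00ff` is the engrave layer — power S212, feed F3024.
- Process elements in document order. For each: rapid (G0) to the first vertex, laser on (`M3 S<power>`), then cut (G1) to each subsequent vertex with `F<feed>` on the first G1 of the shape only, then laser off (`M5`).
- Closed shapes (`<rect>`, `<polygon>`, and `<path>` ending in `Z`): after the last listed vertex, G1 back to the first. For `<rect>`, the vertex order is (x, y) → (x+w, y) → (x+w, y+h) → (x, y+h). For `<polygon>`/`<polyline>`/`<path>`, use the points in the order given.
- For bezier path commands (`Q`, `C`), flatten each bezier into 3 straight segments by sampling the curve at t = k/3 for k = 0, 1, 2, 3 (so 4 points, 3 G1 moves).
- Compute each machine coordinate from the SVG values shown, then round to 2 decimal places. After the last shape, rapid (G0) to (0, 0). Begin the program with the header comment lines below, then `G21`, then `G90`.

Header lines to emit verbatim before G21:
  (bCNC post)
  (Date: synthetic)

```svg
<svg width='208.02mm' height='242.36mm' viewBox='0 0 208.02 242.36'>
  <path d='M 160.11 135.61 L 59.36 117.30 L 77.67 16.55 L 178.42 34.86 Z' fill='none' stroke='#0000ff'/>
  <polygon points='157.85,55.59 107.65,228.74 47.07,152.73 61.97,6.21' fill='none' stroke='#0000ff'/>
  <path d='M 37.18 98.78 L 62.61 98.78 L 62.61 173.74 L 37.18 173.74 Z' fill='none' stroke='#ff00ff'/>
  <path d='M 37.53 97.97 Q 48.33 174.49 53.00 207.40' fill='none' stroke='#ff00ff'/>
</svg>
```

Since the viewBox matches the mm dimensions, user units are millimetres directly. The only transform is the Y-flip y_m = 242.36 − y_svg.

Shape 1 is a regular polygon drawn with `<path>`. Its stroke #0000ff means score at S520, F1963. After flipping Y the toolpath is (160.11,106.75) → (59.36,125.06) → (77.67,225.81) → (178.42,207.50) → (160.11,106.75), returning to the start.

Shape 2 is a closed polygon drawn with `<polygon>`. Its stroke #0000ff means score at S520, F1963. After flipping Y the toolpath is (157.85,186.77) → (107.65,13.62) → (47.07,89.63) → (61.97,236.15) → (157.85,186.77), returning to the start.

Shape 3 is a rectangle drawn with `<path>`. Its stroke #ff00ff means engrave at S212, F3024. After flipping Y the toolpath is (37.18,143.58) → (62.61,143.58) → (62.61,68.62) → (37.18,68.62) → (37.18,143.58), returning to the start.

Shape 4 is a quadratic bezier drawn with `<path>`. Its stroke #ff00ff means engrave at S212, F3024. After flipping Y the toolpath is (37.53,144.39) → (44.05,98.22) → (49.21,61.75) → (53.00,34.96).

(bCNC post)
(Date: synthetic)
G21
G90
G0 X160.11 Y106.75
M3 S520
G1 X59.36 Y125.06 F1963
G1 X77.67 Y225.81
G1 X178.42 Y207.50
G1 X160.11 Y106.75
M5
G0 X157.85 Y186.77
M3 S520
G1 X107.65 Y13.62 F1963
G1 X47.07 Y89.63
G1 X61.97 Y236.15
G1 X157.85 Y186.77
M5
G0 X37.18 Y143.58
M3 S212
G1 X62.61 Y143.58 F3024
G1 X62.61 Y68.62
G1 X37.18 Y68.62
G1 X37.18 Y143.58
M5
G0 X37.53 Y144.39
M3 S212
G1 X44.05 Y98.22 F3024
G1 X49.21 Y61.75
G1 X53.00 Y34.96
M5
G0 X0.00 Y0.00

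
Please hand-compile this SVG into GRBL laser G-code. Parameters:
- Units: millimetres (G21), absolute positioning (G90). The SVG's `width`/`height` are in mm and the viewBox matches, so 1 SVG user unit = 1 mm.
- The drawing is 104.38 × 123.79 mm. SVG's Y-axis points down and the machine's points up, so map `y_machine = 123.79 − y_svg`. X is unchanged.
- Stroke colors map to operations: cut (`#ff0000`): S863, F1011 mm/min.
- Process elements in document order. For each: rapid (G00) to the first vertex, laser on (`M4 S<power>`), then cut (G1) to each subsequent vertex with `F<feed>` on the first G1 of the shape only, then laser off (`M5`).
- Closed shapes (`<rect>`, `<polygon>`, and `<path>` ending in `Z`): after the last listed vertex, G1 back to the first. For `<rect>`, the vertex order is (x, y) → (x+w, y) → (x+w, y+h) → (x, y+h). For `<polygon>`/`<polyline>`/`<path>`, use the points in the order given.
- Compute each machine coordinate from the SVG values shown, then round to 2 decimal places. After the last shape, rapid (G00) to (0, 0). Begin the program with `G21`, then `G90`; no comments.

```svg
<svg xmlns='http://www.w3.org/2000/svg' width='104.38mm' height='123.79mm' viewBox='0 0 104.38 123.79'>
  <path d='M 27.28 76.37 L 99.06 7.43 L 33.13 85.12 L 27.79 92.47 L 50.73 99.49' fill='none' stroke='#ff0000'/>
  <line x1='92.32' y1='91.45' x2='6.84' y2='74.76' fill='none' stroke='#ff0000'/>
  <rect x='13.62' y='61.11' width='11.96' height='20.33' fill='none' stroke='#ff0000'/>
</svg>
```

G21
G90
G00 X27.28 Y47.42
M4 S863
G1 X99.06 Y116.36 F1011
G1 X33.13 Y38.67
G1 X27.79 Y31.32
G1 X50.73 Y24.30
M5
G00 X92.32 Y32.34
M4 S863
G1 X6.84 Y49.03 F1011
M5
G00 X13.62 Y62.68
M4 S863
G1 X25.58 Y62.68 F1011
G1 X25.58 Y42.35
G1 X13.62 Y42.35
G1 X13.62 Y62.68
M5
G00 X0.00 Y0.00

Since the viewBox matches the mm dimensions, user units are millimetres directly. The only transform is the Y-flip y_m = 123.79 − y_svg.

Shape 1 is a open polyline drawn with `<path>`. Its stroke #ff0000 means cut at S863, F1011. After flipping Y the toolpath is (27.28,47.42) → (99.06,116.36) → (33.13,38.67) → (27.79,31.32) → (50.73,24.30).

Shape 2 is a line segment drawn with `<line>`. Its stroke #ff0000 means cut at S863, F1011. After flipping Y the toolpath is (92.32,32.34) → (6.84,49.03).

Shape 3 is a rectangle drawn with `<rect>`. Its stroke #ff0000 means cut at S863, F1011. After flipping Y the toolpath is (13.62,62.68) → (25.58,62.68) → (25.58,42.35) → (13.62,42.35) → (13.62,62.68), returning to the start.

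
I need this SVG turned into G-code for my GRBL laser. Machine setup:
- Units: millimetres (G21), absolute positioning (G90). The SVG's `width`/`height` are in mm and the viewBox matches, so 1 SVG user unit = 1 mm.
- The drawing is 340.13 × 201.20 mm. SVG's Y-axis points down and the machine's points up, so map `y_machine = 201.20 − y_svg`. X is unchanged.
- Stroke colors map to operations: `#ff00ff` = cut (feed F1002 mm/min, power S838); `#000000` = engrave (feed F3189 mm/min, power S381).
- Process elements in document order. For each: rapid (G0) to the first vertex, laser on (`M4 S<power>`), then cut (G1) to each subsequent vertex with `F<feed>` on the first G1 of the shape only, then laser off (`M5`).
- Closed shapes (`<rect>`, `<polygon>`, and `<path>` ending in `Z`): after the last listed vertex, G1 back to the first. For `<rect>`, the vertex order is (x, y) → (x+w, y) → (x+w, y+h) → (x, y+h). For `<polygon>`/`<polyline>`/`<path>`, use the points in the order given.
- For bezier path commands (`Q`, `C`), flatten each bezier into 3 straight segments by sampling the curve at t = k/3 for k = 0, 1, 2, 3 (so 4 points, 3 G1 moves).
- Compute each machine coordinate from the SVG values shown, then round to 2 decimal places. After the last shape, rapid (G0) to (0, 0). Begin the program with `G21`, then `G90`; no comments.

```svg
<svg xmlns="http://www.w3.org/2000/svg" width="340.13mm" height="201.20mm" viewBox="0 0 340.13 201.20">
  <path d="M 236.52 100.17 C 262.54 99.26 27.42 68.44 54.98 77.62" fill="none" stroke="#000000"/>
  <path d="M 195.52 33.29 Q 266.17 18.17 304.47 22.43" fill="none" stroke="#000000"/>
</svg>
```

1 u = 1 mm; y_m = 201.20 − y.

[1] `<path>` cubic bezier, #000000→engrave S381 F3189: (236.52,101.03) → (194.89,109.32) → (95.58,122.02) → (54.98,123.58)

[2] `<path>` quadratic bezier, #000000→engrave S381 F3189: (195.52,167.91) → (239.03,175.84) → (275.34,179.46) → (304.47,178.77)

G21
G90
G0 X236.52 Y101.03
M4 S381
G1 X194.89 Y109.32 F3189
G1 X95.58 Y122.02
G1 X54.98 Y123.58
M5
G0 X195.52 Y167.91
M4 S381
G1 X239.03 Y175.84 F3189
G1 X275.34 Y179.46
G1 X304.47 Y178.77
M5
G0 X0.00 Y0.00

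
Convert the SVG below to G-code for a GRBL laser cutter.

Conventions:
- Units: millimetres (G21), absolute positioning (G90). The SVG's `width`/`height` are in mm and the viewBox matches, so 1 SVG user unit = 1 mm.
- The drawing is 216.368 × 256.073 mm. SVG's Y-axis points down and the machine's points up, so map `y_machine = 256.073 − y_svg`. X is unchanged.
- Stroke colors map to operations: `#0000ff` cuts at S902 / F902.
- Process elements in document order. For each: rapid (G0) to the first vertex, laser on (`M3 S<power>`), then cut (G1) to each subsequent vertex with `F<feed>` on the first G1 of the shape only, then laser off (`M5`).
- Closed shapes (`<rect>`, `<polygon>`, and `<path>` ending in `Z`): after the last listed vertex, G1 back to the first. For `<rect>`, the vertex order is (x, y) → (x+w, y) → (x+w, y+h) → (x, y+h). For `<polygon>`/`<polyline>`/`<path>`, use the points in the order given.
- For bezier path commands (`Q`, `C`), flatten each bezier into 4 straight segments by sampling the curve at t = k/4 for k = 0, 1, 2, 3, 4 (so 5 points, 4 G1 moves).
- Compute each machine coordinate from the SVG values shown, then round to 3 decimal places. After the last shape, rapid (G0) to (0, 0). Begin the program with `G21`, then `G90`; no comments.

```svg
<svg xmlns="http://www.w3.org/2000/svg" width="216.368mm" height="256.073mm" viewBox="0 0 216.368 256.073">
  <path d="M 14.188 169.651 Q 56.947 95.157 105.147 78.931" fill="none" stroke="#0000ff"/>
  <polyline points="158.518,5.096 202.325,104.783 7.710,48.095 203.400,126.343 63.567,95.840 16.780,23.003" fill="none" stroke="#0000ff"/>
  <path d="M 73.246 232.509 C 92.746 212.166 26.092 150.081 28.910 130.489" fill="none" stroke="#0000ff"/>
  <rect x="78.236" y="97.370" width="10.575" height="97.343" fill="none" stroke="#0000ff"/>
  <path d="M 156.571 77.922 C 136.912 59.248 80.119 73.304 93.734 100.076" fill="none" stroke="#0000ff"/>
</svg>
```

1 u = 1 mm; y_m = 256.073 − y.

[1] `<path>` quadratic bezier, #0000ff→cut S902 F902: (14.188,86.422) → (35.908,120.027) → (58.307,146.349) → (81.387,165.387) → (105.147,177.142)

[2] `<polyline>` open polyline, #0000ff→cut S902 F902: (158.518,250.977) → (202.325,151.290) → (7.710,207.978) → (203.400,129.730) → (63.567,160.233) → (16.780,233.070)

[3] `<path>` cubic bezier, #0000ff→cut S902 F902: (73.246,23.564) → (74.149,45.332) → (57.334,74.856) → (37.391,104.239) → (28.910,125.584)

[4] `<rect>` rectangle, #0000ff→cut S902 F902: (78.236,158.703) → (88.811,158.703) → (88.811,61.360) → (78.236,61.360) → (78.236,158.703) (closed)

[5] `<path>` cubic bezier, #0000ff→cut S902 F902: (156.571,178.151) → (136.544,186.332) → (112.675,184.116) → (95.044,173.379) → (93.734,155.997)

G21
G90
G0 X14.188 Y86.422
M3 S902
G1 X35.908 Y120.027 F902
G1 X58.307 Y146.349
G1 X81.387 Y165.387
G1 X105.147 Y177.142
M5
G0 X158.518 Y250.977
M3 S902
G1 X202.325 Y151.290 F902
G1 X7.710 Y207.978
G1 X203.400 Y129.730
G1 X63.567 Y160.233
G1 X16.780 Y233.070
M5
G0 X73.246 Y23.564
M3 S902
G1 X74.149 Y45.332 F902
G1 X57.334 Y74.856
G1 X37.391 Y104.239
G1 X28.910 Y125.584
M5
G0 X78.236 Y158.703
M3 S902
G1 X88.811 Y158.703 F902
G1 X88.811 Y61.360
G1 X78.236 Y61.360
G1 X78.236 Y158.703
M5
G0 X156.571 Y178.151
M3 S902
G1 X136.544 Y186.332 F902
G1 X112.675 Y184.116
G1 X95.044 Y173.379
G1 X93.734 Y155.997
M5
G0 X0.000 Y0.000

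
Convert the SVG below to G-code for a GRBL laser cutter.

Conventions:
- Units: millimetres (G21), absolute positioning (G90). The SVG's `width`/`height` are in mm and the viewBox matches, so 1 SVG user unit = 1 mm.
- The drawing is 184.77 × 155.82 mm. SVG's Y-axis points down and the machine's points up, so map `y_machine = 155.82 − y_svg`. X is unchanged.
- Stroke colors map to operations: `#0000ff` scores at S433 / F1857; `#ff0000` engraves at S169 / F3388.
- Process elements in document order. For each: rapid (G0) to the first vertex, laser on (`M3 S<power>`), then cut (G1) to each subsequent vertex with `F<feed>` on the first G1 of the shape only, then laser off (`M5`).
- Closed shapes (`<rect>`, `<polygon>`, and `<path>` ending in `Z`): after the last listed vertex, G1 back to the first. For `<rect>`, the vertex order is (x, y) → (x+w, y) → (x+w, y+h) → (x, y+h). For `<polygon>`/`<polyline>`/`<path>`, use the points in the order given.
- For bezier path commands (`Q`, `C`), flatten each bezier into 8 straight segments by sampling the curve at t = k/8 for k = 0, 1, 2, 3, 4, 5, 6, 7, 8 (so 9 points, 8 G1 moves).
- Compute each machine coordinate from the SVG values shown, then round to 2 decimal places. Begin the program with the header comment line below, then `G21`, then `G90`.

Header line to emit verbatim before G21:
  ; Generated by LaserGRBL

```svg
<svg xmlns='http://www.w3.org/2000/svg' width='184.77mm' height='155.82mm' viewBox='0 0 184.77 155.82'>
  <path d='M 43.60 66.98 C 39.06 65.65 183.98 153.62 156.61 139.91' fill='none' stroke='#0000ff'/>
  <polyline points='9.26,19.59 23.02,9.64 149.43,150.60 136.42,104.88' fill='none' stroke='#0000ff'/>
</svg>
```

; Generated by LaserGRBL
G21
G90
G0 X43.60 Y88.84
M3 S433
G1 X48.28 Y85.53 F1857
G1 X63.19 Y76.08
G1 X84.58 Y62.73
G1 X108.67 Y47.73
G1 X131.68 Y33.31
G1 X149.86 Y21.71
G1 X159.43 Y15.16
G1 X156.61 Y15.91
M5
G0 X9.26 Y136.23
M3 S433
G1 X23.02 Y146.18 F1857
G1 X149.43 Y5.22
G1 X136.42 Y50.94
M5

viewBox `0 0 184.77 155.82` with mm width/height → 1 unit = 1 mm. Flip: y_m = 155.82 − y_svg.

**Shape 1** — `<path>` cubic bezier, stroke `#0000ff` → score (S433, F1857). Control points (SVG): P0=(43.60,66.98), P1=(39.06,65.65), P2=(183.98,153.62), P3=(156.61,139.91); sampled at t=k/8. Machine vertices: (43.60,88.84) → (48.28,85.53) → (63.19,76.08) → (84.58,62.73) → (108.67,47.73) → (131.68,33.31) → (149.86,21.71) → (159.43,15.16) → (156.61,15.91). Open path.

**Shape 2** — `<polyline>` open polyline, stroke `#0000ff` → score (S433, F1857). Machine vertices: (9.26,136.23) → (23.02,146.18) → (149.43,5.22) → (136.42,50.94). Open path.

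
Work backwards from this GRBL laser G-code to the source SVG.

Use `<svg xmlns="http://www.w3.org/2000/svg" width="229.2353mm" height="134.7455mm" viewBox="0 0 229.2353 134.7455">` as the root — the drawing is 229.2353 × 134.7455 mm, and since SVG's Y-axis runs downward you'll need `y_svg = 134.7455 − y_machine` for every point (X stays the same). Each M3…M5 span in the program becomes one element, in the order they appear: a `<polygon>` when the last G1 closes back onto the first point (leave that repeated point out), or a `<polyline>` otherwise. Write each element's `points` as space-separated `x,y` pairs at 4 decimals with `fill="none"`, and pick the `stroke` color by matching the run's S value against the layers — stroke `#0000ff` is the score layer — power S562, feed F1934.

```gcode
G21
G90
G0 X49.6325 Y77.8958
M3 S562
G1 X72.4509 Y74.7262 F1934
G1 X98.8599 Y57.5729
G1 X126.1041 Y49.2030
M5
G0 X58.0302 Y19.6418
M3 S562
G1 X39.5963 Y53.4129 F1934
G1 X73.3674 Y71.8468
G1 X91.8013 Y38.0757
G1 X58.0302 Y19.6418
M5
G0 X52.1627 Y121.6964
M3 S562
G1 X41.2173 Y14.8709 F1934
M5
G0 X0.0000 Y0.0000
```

<svg xmlns="http://www.w3.org/2000/svg" width="229.2353mm" height="134.7455mm" viewBox="0 0 229.2353 134.7455">
  <polyline points="49.6325,56.8497 72.4509,60.0193 98.8599,77.1726 126.1041,85.5425" fill="none" stroke="#0000ff"/>
  <polygon points="58.0302,115.1037 39.5963,81.3326 73.3674,62.8987 91.8013,96.6698" fill="none" stroke="#0000ff"/>
  <polyline points="52.1627,13.0491 41.2173,119.8746" fill="none" stroke="#0000ff"/>
</svg>

y_svg = 134.7455 − y_m. Every run uses S562, so all elements get stroke `#0000ff` (score).

[1] open run; points: 49.6325,56.8497 72.4509,60.0193 98.8599,77.1726 126.1041,85.5425

[2] closed run; points: 58.0302,115.1037 39.5963,81.3326 73.3674,62.8987 91.8013,96.6698

[3] open run; points: 52.1627,13.0491 41.2173,119.8746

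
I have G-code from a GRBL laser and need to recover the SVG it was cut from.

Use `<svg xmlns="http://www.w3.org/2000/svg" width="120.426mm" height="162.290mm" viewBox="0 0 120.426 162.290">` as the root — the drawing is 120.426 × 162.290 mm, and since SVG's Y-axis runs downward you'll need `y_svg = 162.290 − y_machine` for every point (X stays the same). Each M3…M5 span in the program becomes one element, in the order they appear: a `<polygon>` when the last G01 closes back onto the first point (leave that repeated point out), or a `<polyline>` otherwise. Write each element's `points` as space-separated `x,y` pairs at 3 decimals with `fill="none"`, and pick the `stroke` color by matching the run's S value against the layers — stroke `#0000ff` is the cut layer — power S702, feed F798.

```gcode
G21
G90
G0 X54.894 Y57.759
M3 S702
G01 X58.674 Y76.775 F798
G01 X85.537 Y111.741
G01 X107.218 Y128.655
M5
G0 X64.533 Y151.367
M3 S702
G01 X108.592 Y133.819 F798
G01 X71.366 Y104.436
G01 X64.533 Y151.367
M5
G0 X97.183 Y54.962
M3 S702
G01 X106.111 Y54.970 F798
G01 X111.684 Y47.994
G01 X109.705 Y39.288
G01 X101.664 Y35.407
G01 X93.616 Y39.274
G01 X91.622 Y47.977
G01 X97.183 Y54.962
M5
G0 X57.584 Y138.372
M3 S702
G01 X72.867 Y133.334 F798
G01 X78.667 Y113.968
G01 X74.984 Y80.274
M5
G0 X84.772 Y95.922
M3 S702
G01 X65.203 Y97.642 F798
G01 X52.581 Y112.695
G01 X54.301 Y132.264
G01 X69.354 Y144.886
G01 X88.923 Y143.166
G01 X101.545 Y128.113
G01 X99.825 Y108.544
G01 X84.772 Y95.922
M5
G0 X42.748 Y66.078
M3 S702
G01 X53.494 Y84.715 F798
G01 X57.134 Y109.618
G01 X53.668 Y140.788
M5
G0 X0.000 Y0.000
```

<svg xmlns="http://www.w3.org/2000/svg" width="120.426mm" height="162.290mm" viewBox="0 0 120.426 162.290">
  <polyline points="54.894,104.531 58.674,85.515 85.537,50.549 107.218,33.635" fill="none" stroke="#0000ff"/>
  <polygon points="64.533,10.923 108.592,28.471 71.366,57.854" fill="none" stroke="#0000ff"/>
  <polygon points="97.183,107.328 106.111,107.320 111.684,114.296 109.705,123.002 101.664,126.883 93.616,123.016 91.622,114.313" fill="none" stroke="#0000ff"/>
  <polyline points="57.584,23.918 72.867,28.956 78.667,48.322 74.984,82.016" fill="none" stroke="#0000ff"/>
  <polygon points="84.772,66.368 65.203,64.648 52.581,49.595 54.301,30.026 69.354,17.404 88.923,19.124 101.545,34.177 99.825,53.746" fill="none" stroke="#0000ff"/>
  <polyline points="42.748,96.212 53.494,77.575 57.134,52.672 53.668,21.502" fill="none" stroke="#0000ff"/>
</svg>

Each laser-on run becomes one SVG element. Flip Y back into SVG space with y_svg = 162.290 − y_machine. Every run uses S702, so all elements get stroke `#0000ff` (cut).

Run 1: The run is open, so emit a `<polyline>` with points (Y-flipped): 54.894,104.531 58.674,85.515 85.537,50.549 107.218,33.635.

Run 2: The run returns to its start, so emit a `<polygon>` with points (Y-flipped): 64.533,10.923 108.592,28.471 71.366,57.854.

Run 3: The run returns to its start, so emit a `<polygon>` with points (Y-flipped): 97.183,107.328 106.111,107.320 111.684,114.296 109.705,123.002 101.664,126.883 93.616,123.016 91.622,114.313.

Run 4: The run is open, so emit a `<polyline>` with points (Y-flipped): 57.584,23.918 72.867,28.956 78.667,48.322 74.984,82.016.

Run 5: The run returns to its start, so emit a `<polygon>` with points (Y-flipped): 84.772,66.368 65.203,64.648 52.581,49.595 54.301,30.026 69.354,17.404 88.923,19.124 101.545,34.177 99.825,53.746.

Run 6: The run is open, so emit a `<polyline>` with points (Y-flipped): 42.748,96.212 53.494,77.575 57.134,52.672 53.668,21.502.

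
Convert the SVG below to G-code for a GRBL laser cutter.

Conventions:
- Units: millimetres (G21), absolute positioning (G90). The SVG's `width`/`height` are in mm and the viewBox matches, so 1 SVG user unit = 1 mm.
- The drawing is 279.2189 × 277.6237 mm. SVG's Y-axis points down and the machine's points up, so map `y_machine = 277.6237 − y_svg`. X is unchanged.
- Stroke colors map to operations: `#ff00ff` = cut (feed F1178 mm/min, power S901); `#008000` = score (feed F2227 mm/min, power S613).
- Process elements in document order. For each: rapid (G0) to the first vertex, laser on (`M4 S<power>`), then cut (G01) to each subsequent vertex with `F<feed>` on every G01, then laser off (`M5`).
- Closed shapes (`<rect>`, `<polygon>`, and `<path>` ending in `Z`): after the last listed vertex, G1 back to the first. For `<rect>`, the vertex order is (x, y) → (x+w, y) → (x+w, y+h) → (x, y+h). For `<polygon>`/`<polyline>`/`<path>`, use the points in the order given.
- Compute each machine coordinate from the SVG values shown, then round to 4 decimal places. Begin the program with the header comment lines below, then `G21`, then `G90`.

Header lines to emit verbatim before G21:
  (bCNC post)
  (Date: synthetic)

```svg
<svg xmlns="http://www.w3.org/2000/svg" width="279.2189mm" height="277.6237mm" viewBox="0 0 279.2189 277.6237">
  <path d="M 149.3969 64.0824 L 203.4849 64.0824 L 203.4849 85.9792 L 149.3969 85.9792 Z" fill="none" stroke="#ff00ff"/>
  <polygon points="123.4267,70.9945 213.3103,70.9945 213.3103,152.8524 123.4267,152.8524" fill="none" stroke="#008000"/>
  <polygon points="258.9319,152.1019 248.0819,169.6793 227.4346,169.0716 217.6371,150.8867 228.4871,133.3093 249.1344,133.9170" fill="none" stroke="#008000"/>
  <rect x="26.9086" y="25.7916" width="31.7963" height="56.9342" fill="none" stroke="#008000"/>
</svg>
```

(bCNC post)
(Date: synthetic)
G21
G90
G0 X149.3969 Y213.5413
M4 S901
G01 X203.4849 Y213.5413 F1178
G01 X203.4849 Y191.6445 F1178
G01 X149.3969 Y191.6445 F1178
G01 X149.3969 Y213.5413 F1178
M5
G0 X123.4267 Y206.6292
M4 S613
G01 X213.3103 Y206.6292 F2227
G01 X213.3103 Y124.7713 F2227
G01 X123.4267 Y124.7713 F2227
G01 X123.4267 Y206.6292 F2227
M5
G0 X258.9319 Y125.5218
M4 S613
G01 X248.0819 Y107.9444 F2227
G01 X227.4346 Y108.5521 F2227
G01 X217.6371 Y126.7370 F2227
G01 X228.4871 Y144.3144 F2227
G01 X249.1344 Y143.7067 F2227
G01 X258.9319 Y125.5218 F2227
M5
G0 X26.9086 Y251.8321
M4 S613
G01 X58.7049 Y251.8321 F2227
G01 X58.7049 Y194.8979 F2227
G01 X26.9086 Y194.8979 F2227
G01 X26.9086 Y251.8321 F2227
M5

1 u = 1 mm; y_m = 277.6237 − y.

[1] `<path>` rectangle, #ff00ff→cut S901 F1178: (149.3969,213.5413) → (203.4849,213.5413) → (203.4849,191.6445) → (149.3969,191.6445) → (149.3969,213.5413) (closed)

[2] `<polygon>` rectangle, #008000→score S613 F2227: (123.4267,206.6292) → (213.3103,206.6292) → (213.3103,124.7713) → (123.4267,124.7713) → (123.4267,206.6292) (closed)

[3] `<polygon>` regular polygon, #008000→score S613 F2227: (258.9319,125.5218) → (248.0819,107.9444) → (227.4346,108.5521) → (217.6371,126.7370) → (228.4871,144.3144) → (249.1344,143.7067) → (258.9319,125.5218) (closed)

[4] `<rect>` rectangle, #008000→score S613 F2227: (26.9086,251.8321) → (58.7049,251.8321) → (58.7049,194.8979) → (26.9086,194.8979) → (26.9086,251.8321) (closed)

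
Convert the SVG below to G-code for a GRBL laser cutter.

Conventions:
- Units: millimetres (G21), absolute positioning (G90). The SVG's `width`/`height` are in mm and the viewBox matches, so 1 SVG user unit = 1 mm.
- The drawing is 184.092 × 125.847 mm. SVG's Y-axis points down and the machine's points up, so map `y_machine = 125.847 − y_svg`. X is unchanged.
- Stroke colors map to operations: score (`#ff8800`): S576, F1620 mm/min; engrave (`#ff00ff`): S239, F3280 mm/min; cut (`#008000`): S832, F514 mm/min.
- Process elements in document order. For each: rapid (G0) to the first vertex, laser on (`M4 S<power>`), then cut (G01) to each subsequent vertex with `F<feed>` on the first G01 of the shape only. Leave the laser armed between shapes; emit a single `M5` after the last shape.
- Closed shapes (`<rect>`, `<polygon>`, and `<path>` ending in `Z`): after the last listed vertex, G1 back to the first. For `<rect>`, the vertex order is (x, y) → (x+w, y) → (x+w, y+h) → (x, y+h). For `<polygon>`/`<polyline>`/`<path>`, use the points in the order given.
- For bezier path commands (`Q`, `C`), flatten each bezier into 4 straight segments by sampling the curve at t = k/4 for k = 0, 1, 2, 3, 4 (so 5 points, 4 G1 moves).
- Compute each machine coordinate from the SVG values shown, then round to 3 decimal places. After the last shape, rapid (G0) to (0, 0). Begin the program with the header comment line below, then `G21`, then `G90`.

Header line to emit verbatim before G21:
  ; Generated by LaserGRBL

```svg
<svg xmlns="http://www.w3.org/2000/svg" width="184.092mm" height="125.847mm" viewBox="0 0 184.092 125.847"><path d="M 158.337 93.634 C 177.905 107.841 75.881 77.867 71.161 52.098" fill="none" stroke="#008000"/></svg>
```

viewBox `0 0 184.092 125.847` with mm width/height → 1 unit = 1 mm. Flip: y_m = 125.847 − y_svg.

**Shape 1** — `<path>` cubic bezier, stroke `#008000` → cut (S832, F514). Control points (SVG): P0=(158.337,93.634), P1=(177.905,107.841), P2=(75.881,77.867), P3=(71.161,52.098); sampled at t=k/4. Machine vertices: (158.337,32.213) → (153.635,29.086) → (123.857,37.990) → (89.525,54.390) → (71.161,73.749). Open path.

; Generated by LaserGRBL
G21
G90
G0 X158.337 Y32.213
M4 S832
G01 X153.635 Y29.086 F514
G01 X123.857 Y37.990
G01 X89.525 Y54.390
G01 X71.161 Y73.749
M5
G0 X0.000 Y0.000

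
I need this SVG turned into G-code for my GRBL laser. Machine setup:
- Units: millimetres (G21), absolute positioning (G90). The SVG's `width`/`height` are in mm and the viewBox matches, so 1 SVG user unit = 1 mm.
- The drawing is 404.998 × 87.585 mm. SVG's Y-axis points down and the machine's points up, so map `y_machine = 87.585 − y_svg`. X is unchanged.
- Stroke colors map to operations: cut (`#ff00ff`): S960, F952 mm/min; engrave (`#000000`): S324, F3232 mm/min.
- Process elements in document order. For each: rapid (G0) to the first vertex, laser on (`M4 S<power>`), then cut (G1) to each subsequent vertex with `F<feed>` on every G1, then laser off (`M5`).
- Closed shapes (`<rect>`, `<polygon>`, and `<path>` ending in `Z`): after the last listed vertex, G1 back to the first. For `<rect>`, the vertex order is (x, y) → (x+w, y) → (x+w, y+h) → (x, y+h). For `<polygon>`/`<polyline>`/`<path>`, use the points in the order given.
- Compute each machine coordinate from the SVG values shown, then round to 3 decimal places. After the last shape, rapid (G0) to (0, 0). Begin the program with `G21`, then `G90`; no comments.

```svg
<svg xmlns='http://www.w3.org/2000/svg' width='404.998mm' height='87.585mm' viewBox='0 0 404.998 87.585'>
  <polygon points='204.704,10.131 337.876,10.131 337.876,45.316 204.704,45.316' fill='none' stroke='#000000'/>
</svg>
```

Since the viewBox matches the mm dimensions, user units are millimetres directly. The only transform is the Y-flip y_m = 87.585 − y_svg.

Shape 1 is a rectangle drawn with `<polygon>`. Its stroke #000000 means engrave at S324, F3232. After flipping Y the toolpath is (204.704,77.454) → (337.876,77.454) → (337.876,42.269) → (204.704,42.269) → (204.704,77.454), returning to the start.

G21
G90
G0 X204.704 Y77.454
M4 S324
G1 X337.876 Y77.454 F3232
G1 X337.876 Y42.269 F3232
G1 X204.704 Y42.269 F3232
G1 X204.704 Y77.454 F3232
M5
G0 X0.000 Y0.000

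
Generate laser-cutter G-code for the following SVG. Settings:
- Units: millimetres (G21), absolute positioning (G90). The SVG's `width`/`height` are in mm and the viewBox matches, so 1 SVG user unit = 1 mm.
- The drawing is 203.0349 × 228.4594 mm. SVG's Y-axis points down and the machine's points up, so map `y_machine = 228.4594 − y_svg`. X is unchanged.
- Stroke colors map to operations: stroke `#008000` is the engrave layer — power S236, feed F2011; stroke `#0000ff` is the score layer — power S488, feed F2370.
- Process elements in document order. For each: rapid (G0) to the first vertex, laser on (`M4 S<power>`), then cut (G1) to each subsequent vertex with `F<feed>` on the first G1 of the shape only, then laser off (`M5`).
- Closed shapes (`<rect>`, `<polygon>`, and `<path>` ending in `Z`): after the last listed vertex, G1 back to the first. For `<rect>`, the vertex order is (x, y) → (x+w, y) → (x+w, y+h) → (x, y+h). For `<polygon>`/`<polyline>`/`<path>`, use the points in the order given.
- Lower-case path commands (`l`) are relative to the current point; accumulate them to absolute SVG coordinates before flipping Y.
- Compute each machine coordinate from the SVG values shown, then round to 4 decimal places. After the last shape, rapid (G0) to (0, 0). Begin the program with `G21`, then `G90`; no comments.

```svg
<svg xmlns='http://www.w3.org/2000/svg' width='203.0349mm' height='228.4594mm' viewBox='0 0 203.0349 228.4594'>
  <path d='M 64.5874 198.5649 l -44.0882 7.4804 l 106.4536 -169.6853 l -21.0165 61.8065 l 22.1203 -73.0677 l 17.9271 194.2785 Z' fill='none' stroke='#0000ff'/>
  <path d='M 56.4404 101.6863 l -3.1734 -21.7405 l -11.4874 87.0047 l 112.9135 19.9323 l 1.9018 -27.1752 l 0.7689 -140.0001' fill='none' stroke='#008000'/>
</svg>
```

1 u = 1 mm; y_m = 228.4594 − y.

[1] `<path>` closed polygon, #0000ff→score S488 F2370: (64.5874,29.8945) → (20.4992,22.4141) → (126.9528,192.0994) → (105.9363,130.2929) → (128.0566,203.3606) → (145.9837,9.0821) → (64.5874,29.8945) (closed)

[2] `<path>` open polyline, #008000→engrave S236 F2011: (56.4404,126.7731) → (53.2670,148.5136) → (41.7796,61.5089) → (154.6931,41.5766) → (156.5949,68.7518) → (157.3638,208.7519)

G21
G90
G0 X64.5874 Y29.8945
M4 S488
G1 X20.4992 Y22.4141 F2370
G1 X126.9528 Y192.0994
G1 X105.9363 Y130.2929
G1 X128.0566 Y203.3606
G1 X145.9837 Y9.0821
G1 X64.5874 Y29.8945
M5
G0 X56.4404 Y126.7731
M4 S236
G1 X53.2670 Y148.5136 F2011
G1 X41.7796 Y61.5089
G1 X154.6931 Y41.5766
G1 X156.5949 Y68.7518
G1 X157.3638 Y208.7519
M5
G0 X0.0000 Y0.0000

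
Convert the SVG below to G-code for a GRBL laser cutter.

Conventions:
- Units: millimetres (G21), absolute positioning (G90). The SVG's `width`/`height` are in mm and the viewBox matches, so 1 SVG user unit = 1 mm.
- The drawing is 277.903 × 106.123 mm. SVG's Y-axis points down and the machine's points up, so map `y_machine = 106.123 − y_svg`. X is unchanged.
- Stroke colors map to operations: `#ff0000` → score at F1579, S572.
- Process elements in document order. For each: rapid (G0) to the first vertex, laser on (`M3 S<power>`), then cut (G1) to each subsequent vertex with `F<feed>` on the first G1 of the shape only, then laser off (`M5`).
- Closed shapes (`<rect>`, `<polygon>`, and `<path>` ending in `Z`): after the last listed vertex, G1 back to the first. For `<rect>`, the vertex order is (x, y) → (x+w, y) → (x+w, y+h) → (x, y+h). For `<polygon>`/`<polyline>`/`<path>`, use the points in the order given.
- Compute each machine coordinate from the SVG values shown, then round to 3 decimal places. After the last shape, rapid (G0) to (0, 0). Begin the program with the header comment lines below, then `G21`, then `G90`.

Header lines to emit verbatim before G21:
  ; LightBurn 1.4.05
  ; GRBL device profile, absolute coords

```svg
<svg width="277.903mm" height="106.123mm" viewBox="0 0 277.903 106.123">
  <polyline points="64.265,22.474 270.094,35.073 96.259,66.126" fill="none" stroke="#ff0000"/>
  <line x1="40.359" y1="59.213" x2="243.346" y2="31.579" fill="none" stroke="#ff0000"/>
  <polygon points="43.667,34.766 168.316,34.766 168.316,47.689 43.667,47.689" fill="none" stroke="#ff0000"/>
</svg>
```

; LightBurn 1.4.05
; GRBL device profile, absolute coords
G21
G90
G0 X64.265 Y83.649
M3 S572
G1 X270.094 Y71.050 F1579
G1 X96.259 Y39.997
M5
G0 X40.359 Y46.910
M3 S572
G1 X243.346 Y74.544 F1579
M5
G0 X43.667 Y71.357
M3 S572
G1 X168.316 Y71.357 F1579
G1 X168.316 Y58.434
G1 X43.667 Y58.434
G1 X43.667 Y71.357
M5
G0 X0.000 Y0.000

1 u = 1 mm; y_m = 106.123 − y.

[1] `<polyline>` open polyline, #ff0000→score S572 F1579: (64.265,83.649) → (270.094,71.050) → (96.259,39.997)

[2] `<line>` line segment, #ff0000→score S572 F1579: (40.359,46.910) → (243.346,74.544)

[3] `<polygon>` rectangle, #ff0000→score S572 F1579: (43.667,71.357) → (168.316,71.357) → (168.316,58.434) → (43.667,58.434) → (43.667,71.357) (closed)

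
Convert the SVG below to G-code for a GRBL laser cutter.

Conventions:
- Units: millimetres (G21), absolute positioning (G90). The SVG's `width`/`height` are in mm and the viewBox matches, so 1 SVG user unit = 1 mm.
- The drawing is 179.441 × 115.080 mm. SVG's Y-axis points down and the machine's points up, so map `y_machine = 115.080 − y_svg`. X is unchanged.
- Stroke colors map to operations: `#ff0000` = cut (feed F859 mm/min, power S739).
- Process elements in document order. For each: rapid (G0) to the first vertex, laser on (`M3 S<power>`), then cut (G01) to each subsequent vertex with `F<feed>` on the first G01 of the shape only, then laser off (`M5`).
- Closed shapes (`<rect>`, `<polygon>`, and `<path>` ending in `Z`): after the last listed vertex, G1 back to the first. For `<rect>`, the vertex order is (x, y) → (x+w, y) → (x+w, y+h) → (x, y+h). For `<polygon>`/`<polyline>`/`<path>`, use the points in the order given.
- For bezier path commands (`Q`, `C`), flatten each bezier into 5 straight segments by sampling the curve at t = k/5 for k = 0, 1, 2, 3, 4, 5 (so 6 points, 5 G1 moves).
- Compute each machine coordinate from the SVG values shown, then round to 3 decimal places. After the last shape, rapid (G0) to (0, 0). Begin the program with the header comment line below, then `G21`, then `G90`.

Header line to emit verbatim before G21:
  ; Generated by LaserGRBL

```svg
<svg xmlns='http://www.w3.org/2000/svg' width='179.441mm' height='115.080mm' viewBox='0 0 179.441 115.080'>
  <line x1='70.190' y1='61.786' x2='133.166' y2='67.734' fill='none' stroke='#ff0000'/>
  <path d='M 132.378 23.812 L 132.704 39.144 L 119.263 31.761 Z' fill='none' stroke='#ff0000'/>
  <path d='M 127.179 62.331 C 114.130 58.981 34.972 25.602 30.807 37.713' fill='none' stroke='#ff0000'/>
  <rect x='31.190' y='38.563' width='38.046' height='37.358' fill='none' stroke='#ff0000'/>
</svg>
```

; Generated by LaserGRBL
G21
G90
G0 X70.190 Y53.294
M3 S739
G01 X133.166 Y47.346 F859
M5
G0 X132.378 Y91.268
M3 S739
G01 X132.704 Y75.936 F859
G01 X119.263 Y83.319
G01 X132.378 Y91.268
M5
G0 X127.179 Y52.749
M3 S739
G01 X112.545 Y57.758 F859
G01 X88.818 Y66.350
G01 X62.771 Y74.898
G01 X41.176 Y79.779
G01 X30.807 Y77.367
M5
G0 X31.190 Y76.517
M3 S739
G01 X69.236 Y76.517 F859
G01 X69.236 Y39.159
G01 X31.190 Y39.159
G01 X31.190 Y76.517
M5
G0 X0.000 Y0.000

viewBox `0 0 179.441 115.080` with mm width/height → 1 unit = 1 mm. Flip: y_m = 115.080 − y_svg.

**Shape 1** — `<line>` line segment, stroke `#ff0000` → cut (S739, F859). Machine vertices: (70.190,53.294) → (133.166,47.346). Open path.

**Shape 2** — `<path>` regular polygon, stroke `#ff0000` → cut (S739, F859). Machine vertices: (132.378,91.268) → (132.704,75.936) → (119.263,83.319) → (132.378,91.268). Closed: final G1 returns to the first vertex.

**Shape 3** — `<path>` cubic bezier, stroke `#ff0000` → cut (S739, F859). Control points (SVG): P0=(127.179,62.331), P1=(114.130,58.981), P2=(34.972,25.602), P3=(30.807,37.713); sampled at t=k/5. Machine vertices: (127.179,52.749) → (112.545,57.758) → (88.818,66.350) → (62.771,74.898) → (41.176,79.779) → (30.807,77.367). Open path.

**Shape 4** — `<rect>` rectangle, stroke `#ff0000` → cut (S739, F859). Machine vertices: (31.190,76.517) → (69.236,76.517) → (69.236,39.159) → (31.190,39.159) → (31.190,76.517). Closed: final G1 returns to the first vertex.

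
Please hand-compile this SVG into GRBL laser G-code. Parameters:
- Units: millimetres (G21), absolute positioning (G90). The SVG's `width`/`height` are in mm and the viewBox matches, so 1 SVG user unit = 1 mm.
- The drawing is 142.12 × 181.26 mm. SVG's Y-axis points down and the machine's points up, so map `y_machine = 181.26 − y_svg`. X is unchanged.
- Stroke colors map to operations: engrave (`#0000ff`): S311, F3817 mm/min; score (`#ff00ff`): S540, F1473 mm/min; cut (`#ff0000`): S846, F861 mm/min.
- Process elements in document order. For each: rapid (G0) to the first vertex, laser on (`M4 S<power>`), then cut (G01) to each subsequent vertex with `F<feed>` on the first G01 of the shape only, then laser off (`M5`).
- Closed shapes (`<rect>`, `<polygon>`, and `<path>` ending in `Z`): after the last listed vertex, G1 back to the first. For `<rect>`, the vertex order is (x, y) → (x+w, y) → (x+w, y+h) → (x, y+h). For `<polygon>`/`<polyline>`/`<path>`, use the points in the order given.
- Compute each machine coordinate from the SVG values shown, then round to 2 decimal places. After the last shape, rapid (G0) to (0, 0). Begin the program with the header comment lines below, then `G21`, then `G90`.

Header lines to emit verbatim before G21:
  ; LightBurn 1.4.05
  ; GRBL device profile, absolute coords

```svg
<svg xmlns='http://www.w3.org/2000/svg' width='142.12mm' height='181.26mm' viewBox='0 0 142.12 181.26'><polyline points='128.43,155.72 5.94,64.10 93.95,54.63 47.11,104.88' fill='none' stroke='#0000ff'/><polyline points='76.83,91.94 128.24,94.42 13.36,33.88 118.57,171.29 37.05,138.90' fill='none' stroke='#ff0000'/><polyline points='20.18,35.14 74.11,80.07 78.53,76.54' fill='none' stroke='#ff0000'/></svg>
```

viewBox `0 0 142.12 181.26` with mm width/height → 1 unit = 1 mm. Flip: y_m = 181.26 − y_svg.

**Shape 1** — `<polyline>` open polyline, stroke `#0000ff` → engrave (S311, F3817). Machine vertices: (128.43,25.54) → (5.94,117.16) → (93.95,126.63) → (47.11,76.38). Open path.

**Shape 2** — `<polyline>` open polyline, stroke `#ff0000` → cut (S846, F861). Machine vertices: (76.83,89.32) → (128.24,86.84) → (13.36,147.38) → (118.57,9.97) → (37.05,42.36). Open path.

**Shape 3** — `<polyline>` open polyline, stroke `#ff0000` → cut (S846, F861). Machine vertices: (20.18,146.12) → (74.11,101.19) → (78.53,104.72). Open path.

; LightBurn 1.4.05
; GRBL device profile, absolute coords
G21
G90
G0 X128.43 Y25.54
M4 S311
G01 X5.94 Y117.16 F3817
G01 X93.95 Y126.63
G01 X47.11 Y76.38
M5
G0 X76.83 Y89.32
M4 S846
G01 X128.24 Y86.84 F861
G01 X13.36 Y147.38
G01 X118.57 Y9.97
G01 X37.05 Y42.36
M5
G0 X20.18 Y146.12
M4 S846
G01 X74.11 Y101.19 F861
G01 X78.53 Y104.72
M5
G0 X0.00 Y0.00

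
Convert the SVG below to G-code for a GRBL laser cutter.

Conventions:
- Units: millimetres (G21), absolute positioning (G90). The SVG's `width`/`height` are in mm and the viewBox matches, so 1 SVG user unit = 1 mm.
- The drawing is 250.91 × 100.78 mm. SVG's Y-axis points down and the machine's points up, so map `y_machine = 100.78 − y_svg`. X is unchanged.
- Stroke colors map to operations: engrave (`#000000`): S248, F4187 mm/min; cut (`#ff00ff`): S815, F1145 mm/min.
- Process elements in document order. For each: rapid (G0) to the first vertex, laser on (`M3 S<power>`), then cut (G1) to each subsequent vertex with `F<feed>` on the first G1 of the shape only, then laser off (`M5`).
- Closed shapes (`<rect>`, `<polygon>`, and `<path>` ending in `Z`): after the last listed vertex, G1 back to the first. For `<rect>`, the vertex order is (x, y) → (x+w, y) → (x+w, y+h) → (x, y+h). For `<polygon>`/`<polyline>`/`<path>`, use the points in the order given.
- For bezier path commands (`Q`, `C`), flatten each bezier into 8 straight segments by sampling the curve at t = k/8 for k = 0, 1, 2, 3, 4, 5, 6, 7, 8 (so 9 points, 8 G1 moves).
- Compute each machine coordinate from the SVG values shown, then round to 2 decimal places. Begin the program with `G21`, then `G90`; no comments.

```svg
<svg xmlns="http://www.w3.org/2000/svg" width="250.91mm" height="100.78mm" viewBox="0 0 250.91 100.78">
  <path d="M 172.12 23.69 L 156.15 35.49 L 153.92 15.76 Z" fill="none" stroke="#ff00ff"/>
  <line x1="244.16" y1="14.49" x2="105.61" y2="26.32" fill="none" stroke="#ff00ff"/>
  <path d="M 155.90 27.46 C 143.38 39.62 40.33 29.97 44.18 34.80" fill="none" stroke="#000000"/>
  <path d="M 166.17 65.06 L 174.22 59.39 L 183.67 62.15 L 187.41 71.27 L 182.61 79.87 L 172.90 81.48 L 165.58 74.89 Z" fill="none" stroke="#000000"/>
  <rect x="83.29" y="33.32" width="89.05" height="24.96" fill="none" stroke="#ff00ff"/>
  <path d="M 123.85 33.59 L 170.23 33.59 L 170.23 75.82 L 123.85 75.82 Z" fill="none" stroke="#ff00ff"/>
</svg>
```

G21
G90
G0 X172.12 Y77.09
M3 S815
G1 X156.15 Y65.29 F1145
G1 X153.92 Y85.02
G1 X172.12 Y77.09
M5
G0 X244.16 Y86.29
M3 S815
G1 X105.61 Y74.46 F1145
M5
G0 X155.90 Y73.32
M3 S248
G1 X147.35 Y69.71 F4187
G1 X132.62 Y67.72
G1 X114.03 Y66.93
G1 X93.90 Y66.90
G1 X74.54 Y67.22
G1 X58.25 Y67.45
G1 X47.36 Y67.18
G1 X44.18 Y65.98
M5
G0 X166.17 Y35.72
M3 S248
G1 X174.22 Y41.39 F4187
G1 X183.67 Y38.63
G1 X187.41 Y29.51
G1 X182.61 Y20.91
G1 X172.90 Y19.30
G1 X165.58 Y25.89
G1 X166.17 Y35.72
M5
G0 X83.29 Y67.46
M3 S815
G1 X172.34 Y67.46 F1145
G1 X172.34 Y42.50
G1 X83.29 Y42.50
G1 X83.29 Y67.46
M5
G0 X123.85 Y67.19
M3 S815
G1 X170.23 Y67.19 F1145
G1 X170.23 Y24.96
G1 X123.85 Y24.96
G1 X123.85 Y67.19
M5

viewBox `0 0 250.91 100.78` with mm width/height → 1 unit = 1 mm. Flip: y_m = 100.78 − y_svg.

**Shape 1** — `<path>` regular polygon, stroke `#ff00ff` → cut (S815, F1145). Machine vertices: (172.12,77.09) → (156.15,65.29) → (153.92,85.02) → (172.12,77.09). Closed: final G1 returns to the first vertex.

**Shape 2** — `<line>` line segment, stroke `#ff00ff` → cut (S815, F1145). Machine vertices: (244.16,86.29) → (105.61,74.46). Open path.

**Shape 3** — `<path>` cubic bezier, stroke `#000000` → engrave (S248, F4187). Control points (SVG): P0=(155.90,27.46), P1=(143.38,39.62), P2=(40.33,29.97), P3=(44.18,34.80); sampled at t=k/8. Machine vertices: (155.90,73.32) → (147.35,69.71) → (132.62,67.72) → (114.03,66.93) → (93.90,66.90) → (74.54,67.22) → (58.25,67.45) → (47.36,67.18) → (44.18,65.98). Open path.

**Shape 4** — `<path>` regular polygon, stroke `#000000` → engrave (S248, F4187). Machine vertices: (166.17,35.72) → (174.22,41.39) → (183.67,38.63) → (187.41,29.51) → (182.61,20.91) → (172.90,19.30) → (165.58,25.89) → (166.17,35.72). Closed: final G1 returns to the first vertex.

**Shape 5** — `<rect>` rectangle, stroke `#ff00ff` → cut (S815, F1145). Machine vertices: (83.29,67.46) → (172.34,67.46) → (172.34,42.50) → (83.29,42.50) → (83.29,67.46). Closed: final G1 returns to the first vertex.

**Shape 6** — `<path>` rectangle, stroke `#ff00ff` → cut (S815, F1145). Machine vertices: (123.85,67.19) → (170.23,67.19) → (170.23,24.96) → (123.85,24.96) → (123.85,67.19). Closed: final G1 returns to the first vertex.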